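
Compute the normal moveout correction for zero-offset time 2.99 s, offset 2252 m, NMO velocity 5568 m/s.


x/Vnmo = 2252/5568 = 0.404454
(x/Vnmo)^2 = 0.163583
t0^2 = 8.9401
sqrt(8.9401 + 0.163583) = 3.017231
dt = 3.017231 - 2.99 = 0.027231

0.027231


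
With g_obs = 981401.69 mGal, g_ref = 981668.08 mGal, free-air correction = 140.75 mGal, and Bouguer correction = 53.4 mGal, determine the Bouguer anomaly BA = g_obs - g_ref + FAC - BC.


BA = g_obs - g_ref + FAC - BC
= 981401.69 - 981668.08 + 140.75 - 53.4
= -179.04 mGal

-179.04


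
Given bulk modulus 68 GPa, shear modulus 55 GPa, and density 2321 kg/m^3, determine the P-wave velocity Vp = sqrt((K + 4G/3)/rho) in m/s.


First compute the effective modulus:
K + 4G/3 = 68e9 + 4*55e9/3 = 141333333333.33 Pa
Then divide by density:
141333333333.33 / 2321 = 60893293.1208 Pa/(kg/m^3)
Take the square root:
Vp = sqrt(60893293.1208) = 7803.42 m/s

7803.42


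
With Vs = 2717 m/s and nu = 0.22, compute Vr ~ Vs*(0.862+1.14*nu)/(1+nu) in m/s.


Numerator factor = 0.862 + 1.14*0.22 = 1.1128
Denominator = 1 + 0.22 = 1.22
Vr = 2717 * 1.1128 / 1.22 = 2478.26 m/s

2478.26


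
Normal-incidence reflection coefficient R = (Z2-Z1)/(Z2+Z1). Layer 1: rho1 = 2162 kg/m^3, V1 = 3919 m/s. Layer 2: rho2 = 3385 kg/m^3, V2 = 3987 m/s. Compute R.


Z1 = 2162 * 3919 = 8472878
Z2 = 3385 * 3987 = 13495995
R = (13495995 - 8472878) / (13495995 + 8472878) = 5023117 / 21968873 = 0.2286

0.2286


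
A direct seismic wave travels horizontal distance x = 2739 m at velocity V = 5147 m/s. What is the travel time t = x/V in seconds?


t = x / V
= 2739 / 5147
= 0.5322 s

0.5322


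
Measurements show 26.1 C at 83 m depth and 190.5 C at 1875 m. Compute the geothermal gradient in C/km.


dT = 190.5 - 26.1 = 164.4 C
dz = 1875 - 83 = 1792 m
gradient = dT/dz * 1000 = 164.4/1792 * 1000 = 91.7411 C/km

91.7411


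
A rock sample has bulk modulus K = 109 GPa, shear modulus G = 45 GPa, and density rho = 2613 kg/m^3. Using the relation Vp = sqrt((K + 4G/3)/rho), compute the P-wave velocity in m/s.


First compute the effective modulus:
K + 4G/3 = 109e9 + 4*45e9/3 = 169000000000.0 Pa
Then divide by density:
169000000000.0 / 2613 = 64676616.9154 Pa/(kg/m^3)
Take the square root:
Vp = sqrt(64676616.9154) = 8042.18 m/s

8042.18


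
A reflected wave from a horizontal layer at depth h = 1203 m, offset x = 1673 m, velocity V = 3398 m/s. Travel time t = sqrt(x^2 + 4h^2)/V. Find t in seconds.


x^2 + 4h^2 = 1673^2 + 4*1203^2 = 2798929 + 5788836 = 8587765
sqrt(8587765) = 2930.4889
t = 2930.4889 / 3398 = 0.8624 s

0.8624


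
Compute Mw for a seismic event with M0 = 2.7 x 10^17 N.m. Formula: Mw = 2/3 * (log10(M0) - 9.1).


log10(M0) = log10(2.7 x 10^17) = 17.4314
Mw = 2/3 * (17.4314 - 9.1)
= 2/3 * 8.3314
= 5.55

5.55


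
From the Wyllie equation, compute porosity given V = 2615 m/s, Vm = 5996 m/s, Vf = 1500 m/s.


1/V - 1/Vm = 1/2615 - 1/5996 = 0.00021563
1/Vf - 1/Vm = 1/1500 - 1/5996 = 0.00049989
phi = 0.00021563 / 0.00049989 = 0.4314

0.4314


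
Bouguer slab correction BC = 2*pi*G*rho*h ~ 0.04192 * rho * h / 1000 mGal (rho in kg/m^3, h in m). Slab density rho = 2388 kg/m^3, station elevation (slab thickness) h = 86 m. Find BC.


BC = 0.04192 * rho * h / 1000
= 0.04192 * 2388 * 86 / 1000
= 8.609 mGal

8.609


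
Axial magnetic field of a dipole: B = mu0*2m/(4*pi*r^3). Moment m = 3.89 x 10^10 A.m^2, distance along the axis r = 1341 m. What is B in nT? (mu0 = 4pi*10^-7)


m = 3.89 x 10^10 = 38900000000 A.m^2
2m = 77800000000 A.m^2
r^3 = 1341^3 = 2411494821
B = (4pi*10^-7) * 77800000000 / (4*pi * 2411494821) * 1e9
= 97766.36338 / 30303737655.29 * 1e9
= 3226.2147 nT

3226.2147


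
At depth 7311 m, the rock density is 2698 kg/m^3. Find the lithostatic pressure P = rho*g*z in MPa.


P = rho * g * z / 1e6
= 2698 * 9.81 * 7311 / 1e6
= 193503015.18 / 1e6
= 193.503 MPa

193.503


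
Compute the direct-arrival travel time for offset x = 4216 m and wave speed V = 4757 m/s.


t = x / V
= 4216 / 4757
= 0.8863 s

0.8863


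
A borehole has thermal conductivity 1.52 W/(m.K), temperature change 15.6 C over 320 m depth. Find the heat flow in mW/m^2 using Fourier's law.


q = k * dT / dz * 1000
= 1.52 * 15.6 / 320 * 1000
= 0.0741 * 1000
= 74.1 mW/m^2

74.1


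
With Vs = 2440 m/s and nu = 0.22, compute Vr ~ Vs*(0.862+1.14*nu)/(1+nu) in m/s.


Numerator factor = 0.862 + 1.14*0.22 = 1.1128
Denominator = 1 + 0.22 = 1.22
Vr = 2440 * 1.1128 / 1.22 = 2225.6 m/s

2225.6


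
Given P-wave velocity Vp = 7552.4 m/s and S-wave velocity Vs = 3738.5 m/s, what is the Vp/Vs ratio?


Vp/Vs = 7552.4 / 3738.5
= 2.0202

2.0202


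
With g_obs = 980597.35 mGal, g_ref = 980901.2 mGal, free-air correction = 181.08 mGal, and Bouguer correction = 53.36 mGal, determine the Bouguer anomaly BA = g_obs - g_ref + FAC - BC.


BA = g_obs - g_ref + FAC - BC
= 980597.35 - 980901.2 + 181.08 - 53.36
= -176.13 mGal

-176.13


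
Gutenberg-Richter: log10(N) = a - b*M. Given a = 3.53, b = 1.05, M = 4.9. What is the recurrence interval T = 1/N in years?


log10(N) = 3.53 - 1.05*4.9 = -1.615
N = 10^-1.615 = 0.024266
T = 1/N = 1/0.024266 = 41.2098 years

41.2098


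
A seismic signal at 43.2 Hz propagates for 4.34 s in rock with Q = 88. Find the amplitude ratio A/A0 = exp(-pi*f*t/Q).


pi*f*t/Q = pi*43.2*4.34/88 = 6.693306
A/A0 = exp(-6.693306) = 0.001239

0.001239


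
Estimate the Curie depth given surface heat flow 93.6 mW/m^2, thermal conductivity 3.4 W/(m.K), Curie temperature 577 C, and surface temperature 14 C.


T_Curie - T_surf = 577 - 14 = 563 C
Convert q to W/m^2: 93.6 mW/m^2 = 0.0936 W/m^2
d = 563 * 3.4 / 0.0936 = 20450.85 m

20450.85


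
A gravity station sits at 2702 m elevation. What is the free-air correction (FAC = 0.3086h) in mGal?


FAC = 0.3086 * h
= 0.3086 * 2702
= 833.8372 mGal

833.8372


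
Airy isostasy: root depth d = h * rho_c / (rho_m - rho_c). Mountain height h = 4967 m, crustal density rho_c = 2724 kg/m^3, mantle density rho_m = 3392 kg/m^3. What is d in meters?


rho_m - rho_c = 3392 - 2724 = 668
d = 4967 * 2724 / 668
= 13530108 / 668
= 20254.65 m

20254.65


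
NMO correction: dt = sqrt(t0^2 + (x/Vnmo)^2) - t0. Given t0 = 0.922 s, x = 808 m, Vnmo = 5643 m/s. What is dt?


x/Vnmo = 808/5643 = 0.143186
(x/Vnmo)^2 = 0.020502
t0^2 = 0.850084
sqrt(0.850084 + 0.020502) = 0.933052
dt = 0.933052 - 0.922 = 0.011052

0.011052


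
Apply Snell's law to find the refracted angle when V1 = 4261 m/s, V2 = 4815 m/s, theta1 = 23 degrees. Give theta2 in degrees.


sin(theta1) = sin(23 deg) = 0.390731
sin(theta2) = V2/V1 * sin(theta1) = 4815/4261 * 0.390731 = 0.441533
theta2 = arcsin(0.441533) = 26.2017 degrees

26.2017


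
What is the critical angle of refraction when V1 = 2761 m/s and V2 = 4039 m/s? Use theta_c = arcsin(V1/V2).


V1/V2 = 2761/4039 = 0.683585
theta_c = arcsin(0.683585) = 43.1244 degrees

43.1244


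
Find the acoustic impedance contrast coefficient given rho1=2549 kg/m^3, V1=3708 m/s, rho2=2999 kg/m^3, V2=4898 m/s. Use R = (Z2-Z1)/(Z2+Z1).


Z1 = 2549 * 3708 = 9451692
Z2 = 2999 * 4898 = 14689102
R = (14689102 - 9451692) / (14689102 + 9451692) = 5237410 / 24140794 = 0.217

0.217


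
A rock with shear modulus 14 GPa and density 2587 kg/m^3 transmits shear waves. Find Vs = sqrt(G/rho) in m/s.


Convert G to Pa: G = 14e9 Pa
Compute G/rho = 14e9 / 2587 = 5411673.7534
Vs = sqrt(5411673.7534) = 2326.3 m/s

2326.3


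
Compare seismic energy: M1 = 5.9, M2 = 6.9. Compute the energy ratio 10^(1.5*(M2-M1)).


M2 - M1 = 6.9 - 5.9 = 1.0
1.5 * 1.0 = 1.5
ratio = 10^1.5 = 31.62

31.62


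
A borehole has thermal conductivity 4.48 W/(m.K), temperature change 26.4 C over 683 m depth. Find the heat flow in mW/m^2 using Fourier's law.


q = k * dT / dz * 1000
= 4.48 * 26.4 / 683 * 1000
= 0.173165 * 1000
= 173.1654 mW/m^2

173.1654


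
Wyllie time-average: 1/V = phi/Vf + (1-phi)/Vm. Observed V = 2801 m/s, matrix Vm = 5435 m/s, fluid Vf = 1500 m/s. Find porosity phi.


1/V - 1/Vm = 1/2801 - 1/5435 = 0.00017302
1/Vf - 1/Vm = 1/1500 - 1/5435 = 0.00048267
phi = 0.00017302 / 0.00048267 = 0.3585

0.3585


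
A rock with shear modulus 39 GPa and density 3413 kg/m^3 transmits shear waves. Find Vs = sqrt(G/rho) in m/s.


Convert G to Pa: G = 39e9 Pa
Compute G/rho = 39e9 / 3413 = 11426897.1579
Vs = sqrt(11426897.1579) = 3380.37 m/s

3380.37


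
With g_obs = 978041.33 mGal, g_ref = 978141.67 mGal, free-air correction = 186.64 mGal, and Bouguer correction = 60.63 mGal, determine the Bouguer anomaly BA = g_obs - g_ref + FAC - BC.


BA = g_obs - g_ref + FAC - BC
= 978041.33 - 978141.67 + 186.64 - 60.63
= 25.67 mGal

25.67


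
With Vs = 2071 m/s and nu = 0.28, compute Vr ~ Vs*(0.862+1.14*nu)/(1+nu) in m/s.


Numerator factor = 0.862 + 1.14*0.28 = 1.1812
Denominator = 1 + 0.28 = 1.28
Vr = 2071 * 1.1812 / 1.28 = 1911.14 m/s

1911.14


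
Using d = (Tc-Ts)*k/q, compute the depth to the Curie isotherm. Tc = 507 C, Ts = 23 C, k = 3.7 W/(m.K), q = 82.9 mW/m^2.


T_Curie - T_surf = 507 - 23 = 484 C
Convert q to W/m^2: 82.9 mW/m^2 = 0.0829 W/m^2
d = 484 * 3.7 / 0.0829 = 21601.93 m

21601.93


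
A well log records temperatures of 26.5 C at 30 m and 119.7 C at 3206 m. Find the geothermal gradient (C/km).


dT = 119.7 - 26.5 = 93.2 C
dz = 3206 - 30 = 3176 m
gradient = dT/dz * 1000 = 93.2/3176 * 1000 = 29.3451 C/km

29.3451


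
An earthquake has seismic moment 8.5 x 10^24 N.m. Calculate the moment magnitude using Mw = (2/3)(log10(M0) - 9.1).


log10(M0) = log10(8.5 x 10^24) = 24.9294
Mw = 2/3 * (24.9294 - 9.1)
= 2/3 * 15.8294
= 10.55

10.55


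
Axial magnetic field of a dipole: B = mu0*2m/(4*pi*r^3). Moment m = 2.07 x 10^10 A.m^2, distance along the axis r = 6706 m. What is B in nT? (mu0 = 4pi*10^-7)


m = 2.07 x 10^10 = 20700000000 A.m^2
2m = 41400000000 A.m^2
r^3 = 6706^3 = 301571743816
B = (4pi*10^-7) * 41400000000 / (4*pi * 301571743816) * 1e9
= 52024.774343 / 3789662299610.44 * 1e9
= 13.7281 nT

13.7281


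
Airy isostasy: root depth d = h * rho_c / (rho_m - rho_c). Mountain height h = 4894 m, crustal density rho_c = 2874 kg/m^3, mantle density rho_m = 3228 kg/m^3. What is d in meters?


rho_m - rho_c = 3228 - 2874 = 354
d = 4894 * 2874 / 354
= 14065356 / 354
= 39732.64 m

39732.64


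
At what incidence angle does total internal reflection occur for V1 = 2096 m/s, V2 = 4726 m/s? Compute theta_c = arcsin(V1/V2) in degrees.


V1/V2 = 2096/4726 = 0.443504
theta_c = arcsin(0.443504) = 26.3277 degrees

26.3277


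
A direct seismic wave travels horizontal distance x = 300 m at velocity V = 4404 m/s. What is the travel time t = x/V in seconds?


t = x / V
= 300 / 4404
= 0.0681 s

0.0681


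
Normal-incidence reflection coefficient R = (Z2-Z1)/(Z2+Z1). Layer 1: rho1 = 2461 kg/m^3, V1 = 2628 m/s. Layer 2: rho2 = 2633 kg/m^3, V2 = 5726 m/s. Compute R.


Z1 = 2461 * 2628 = 6467508
Z2 = 2633 * 5726 = 15076558
R = (15076558 - 6467508) / (15076558 + 6467508) = 8609050 / 21544066 = 0.3996

0.3996


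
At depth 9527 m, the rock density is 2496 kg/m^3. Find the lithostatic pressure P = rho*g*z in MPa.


P = rho * g * z / 1e6
= 2496 * 9.81 * 9527 / 1e6
= 233275835.52 / 1e6
= 233.2758 MPa

233.2758


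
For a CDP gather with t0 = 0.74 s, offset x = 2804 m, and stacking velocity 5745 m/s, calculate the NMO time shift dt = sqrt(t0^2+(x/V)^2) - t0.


x/Vnmo = 2804/5745 = 0.488077
(x/Vnmo)^2 = 0.238219
t0^2 = 0.5476
sqrt(0.5476 + 0.238219) = 0.886464
dt = 0.886464 - 0.74 = 0.146464

0.146464


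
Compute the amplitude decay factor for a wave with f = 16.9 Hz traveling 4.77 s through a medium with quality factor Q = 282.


pi*f*t/Q = pi*16.9*4.77/282 = 0.898061
A/A0 = exp(-0.898061) = 0.407359

0.407359


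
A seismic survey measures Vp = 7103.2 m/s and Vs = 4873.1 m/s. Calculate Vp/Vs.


Vp/Vs = 7103.2 / 4873.1
= 1.4576

1.4576


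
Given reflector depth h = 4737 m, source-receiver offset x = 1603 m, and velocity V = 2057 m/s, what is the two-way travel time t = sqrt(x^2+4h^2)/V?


x^2 + 4h^2 = 1603^2 + 4*4737^2 = 2569609 + 89756676 = 92326285
sqrt(92326285) = 9608.6568
t = 9608.6568 / 2057 = 4.6712 s

4.6712


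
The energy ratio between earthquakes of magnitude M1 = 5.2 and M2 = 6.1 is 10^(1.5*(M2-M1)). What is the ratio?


M2 - M1 = 6.1 - 5.2 = 0.9
1.5 * 0.9 = 1.35
ratio = 10^1.35 = 22.39

22.39


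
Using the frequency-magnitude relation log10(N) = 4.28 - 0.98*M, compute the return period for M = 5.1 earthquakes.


log10(N) = 4.28 - 0.98*5.1 = -0.718
N = 10^-0.718 = 0.191426
T = 1/N = 1/0.191426 = 5.224 years

5.224


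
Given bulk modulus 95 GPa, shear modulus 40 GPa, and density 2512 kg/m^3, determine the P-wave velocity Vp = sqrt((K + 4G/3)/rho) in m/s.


First compute the effective modulus:
K + 4G/3 = 95e9 + 4*40e9/3 = 148333333333.33 Pa
Then divide by density:
148333333333.33 / 2512 = 59049893.8429 Pa/(kg/m^3)
Take the square root:
Vp = sqrt(59049893.8429) = 7684.39 m/s

7684.39


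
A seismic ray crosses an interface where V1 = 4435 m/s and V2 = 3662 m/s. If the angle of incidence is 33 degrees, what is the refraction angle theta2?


sin(theta1) = sin(33 deg) = 0.544639
sin(theta2) = V2/V1 * sin(theta1) = 3662/4435 * 0.544639 = 0.449711
theta2 = arcsin(0.449711) = 26.7251 degrees

26.7251


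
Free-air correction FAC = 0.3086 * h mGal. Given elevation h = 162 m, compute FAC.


FAC = 0.3086 * h
= 0.3086 * 162
= 49.9932 mGal

49.9932


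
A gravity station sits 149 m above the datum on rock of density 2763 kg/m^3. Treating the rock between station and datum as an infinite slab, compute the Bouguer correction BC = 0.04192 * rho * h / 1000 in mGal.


BC = 0.04192 * rho * h / 1000
= 0.04192 * 2763 * 149 / 1000
= 17.2579 mGal

17.2579


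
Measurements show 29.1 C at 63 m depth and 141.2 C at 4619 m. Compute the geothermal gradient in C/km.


dT = 141.2 - 29.1 = 112.1 C
dz = 4619 - 63 = 4556 m
gradient = dT/dz * 1000 = 112.1/4556 * 1000 = 24.6049 C/km

24.6049


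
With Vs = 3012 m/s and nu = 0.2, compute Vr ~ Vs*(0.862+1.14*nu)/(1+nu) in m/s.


Numerator factor = 0.862 + 1.14*0.2 = 1.09
Denominator = 1 + 0.2 = 1.2
Vr = 3012 * 1.09 / 1.2 = 2735.9 m/s

2735.9


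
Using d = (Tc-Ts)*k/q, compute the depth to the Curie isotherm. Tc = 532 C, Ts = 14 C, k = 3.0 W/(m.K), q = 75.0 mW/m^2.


T_Curie - T_surf = 532 - 14 = 518 C
Convert q to W/m^2: 75.0 mW/m^2 = 0.075 W/m^2
d = 518 * 3.0 / 0.075 = 20720.0 m

20720.0


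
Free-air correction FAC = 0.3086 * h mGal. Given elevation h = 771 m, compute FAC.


FAC = 0.3086 * h
= 0.3086 * 771
= 237.9306 mGal

237.9306


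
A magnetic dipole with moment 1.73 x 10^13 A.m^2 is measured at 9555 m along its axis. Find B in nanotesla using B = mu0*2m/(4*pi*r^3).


m = 1.73 x 10^13 = 17300000000000 A.m^2
2m = 34600000000000 A.m^2
r^3 = 9555^3 = 872352628875
B = (4pi*10^-7) * 34600000000000 / (4*pi * 872352628875) * 1e9
= 43479642.325683 / 10962306440853.77 * 1e9
= 3966.286 nT

3966.286


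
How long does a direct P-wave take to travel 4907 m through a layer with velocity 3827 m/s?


t = x / V
= 4907 / 3827
= 1.2822 s

1.2822


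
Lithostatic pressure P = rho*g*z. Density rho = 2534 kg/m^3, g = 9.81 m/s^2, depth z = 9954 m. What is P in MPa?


P = rho * g * z / 1e6
= 2534 * 9.81 * 9954 / 1e6
= 247441907.16 / 1e6
= 247.4419 MPa

247.4419


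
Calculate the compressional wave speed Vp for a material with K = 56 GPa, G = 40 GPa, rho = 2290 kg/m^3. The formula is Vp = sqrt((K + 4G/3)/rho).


First compute the effective modulus:
K + 4G/3 = 56e9 + 4*40e9/3 = 109333333333.33 Pa
Then divide by density:
109333333333.33 / 2290 = 47743813.6827 Pa/(kg/m^3)
Take the square root:
Vp = sqrt(47743813.6827) = 6909.69 m/s

6909.69


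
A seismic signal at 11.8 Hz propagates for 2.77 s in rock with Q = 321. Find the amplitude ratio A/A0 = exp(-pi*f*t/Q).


pi*f*t/Q = pi*11.8*2.77/321 = 0.319894
A/A0 = exp(-0.319894) = 0.726226

0.726226


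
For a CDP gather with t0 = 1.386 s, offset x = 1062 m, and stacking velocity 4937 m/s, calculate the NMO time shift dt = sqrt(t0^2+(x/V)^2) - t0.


x/Vnmo = 1062/4937 = 0.21511
(x/Vnmo)^2 = 0.046272
t0^2 = 1.920996
sqrt(1.920996 + 0.046272) = 1.402593
dt = 1.402593 - 1.386 = 0.016593

0.016593


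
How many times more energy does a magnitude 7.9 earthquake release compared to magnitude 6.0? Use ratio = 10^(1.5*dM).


M2 - M1 = 7.9 - 6.0 = 1.9
1.5 * 1.9 = 2.85
ratio = 10^2.85 = 707.95

707.95


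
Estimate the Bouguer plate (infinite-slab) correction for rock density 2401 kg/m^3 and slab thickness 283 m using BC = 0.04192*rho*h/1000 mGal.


BC = 0.04192 * rho * h / 1000
= 0.04192 * 2401 * 283 / 1000
= 28.4839 mGal

28.4839


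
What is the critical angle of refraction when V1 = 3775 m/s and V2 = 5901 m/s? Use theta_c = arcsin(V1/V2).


V1/V2 = 3775/5901 = 0.639722
theta_c = arcsin(0.639722) = 39.7711 degrees

39.7711


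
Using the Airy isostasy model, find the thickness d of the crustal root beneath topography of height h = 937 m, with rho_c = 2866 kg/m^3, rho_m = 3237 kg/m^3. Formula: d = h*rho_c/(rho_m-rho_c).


rho_m - rho_c = 3237 - 2866 = 371
d = 937 * 2866 / 371
= 2685442 / 371
= 7238.39 m

7238.39


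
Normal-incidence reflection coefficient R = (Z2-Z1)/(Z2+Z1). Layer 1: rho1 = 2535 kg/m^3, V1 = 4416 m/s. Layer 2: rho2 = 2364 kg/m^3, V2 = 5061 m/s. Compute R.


Z1 = 2535 * 4416 = 11194560
Z2 = 2364 * 5061 = 11964204
R = (11964204 - 11194560) / (11964204 + 11194560) = 769644 / 23158764 = 0.0332

0.0332


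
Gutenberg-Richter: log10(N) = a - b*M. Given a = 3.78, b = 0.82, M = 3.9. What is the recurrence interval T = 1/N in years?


log10(N) = 3.78 - 0.82*3.9 = 0.582
N = 10^0.582 = 3.819443
T = 1/N = 1/3.819443 = 0.2618 years

0.2618


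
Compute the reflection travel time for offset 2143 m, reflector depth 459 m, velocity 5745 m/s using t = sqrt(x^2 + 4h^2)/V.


x^2 + 4h^2 = 2143^2 + 4*459^2 = 4592449 + 842724 = 5435173
sqrt(5435173) = 2331.3457
t = 2331.3457 / 5745 = 0.4058 s

0.4058


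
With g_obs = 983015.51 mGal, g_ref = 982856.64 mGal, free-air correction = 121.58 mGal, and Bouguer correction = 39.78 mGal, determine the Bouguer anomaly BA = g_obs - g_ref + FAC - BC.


BA = g_obs - g_ref + FAC - BC
= 983015.51 - 982856.64 + 121.58 - 39.78
= 240.67 mGal

240.67


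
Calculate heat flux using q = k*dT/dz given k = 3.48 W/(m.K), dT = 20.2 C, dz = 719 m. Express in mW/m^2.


q = k * dT / dz * 1000
= 3.48 * 20.2 / 719 * 1000
= 0.097769 * 1000
= 97.7691 mW/m^2

97.7691


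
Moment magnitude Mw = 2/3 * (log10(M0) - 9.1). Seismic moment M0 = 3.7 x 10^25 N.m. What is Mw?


log10(M0) = log10(3.7 x 10^25) = 25.5682
Mw = 2/3 * (25.5682 - 9.1)
= 2/3 * 16.4682
= 10.98

10.98


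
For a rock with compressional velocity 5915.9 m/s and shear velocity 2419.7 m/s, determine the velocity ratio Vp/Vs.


Vp/Vs = 5915.9 / 2419.7
= 2.4449

2.4449


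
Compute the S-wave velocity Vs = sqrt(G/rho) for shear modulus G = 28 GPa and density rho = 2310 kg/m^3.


Convert G to Pa: G = 28e9 Pa
Compute G/rho = 28e9 / 2310 = 12121212.1212
Vs = sqrt(12121212.1212) = 3481.55 m/s

3481.55


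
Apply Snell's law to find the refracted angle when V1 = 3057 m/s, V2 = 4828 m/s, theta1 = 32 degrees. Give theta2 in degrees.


sin(theta1) = sin(32 deg) = 0.529919
sin(theta2) = V2/V1 * sin(theta1) = 4828/3057 * 0.529919 = 0.836915
theta2 = arcsin(0.836915) = 56.8158 degrees

56.8158


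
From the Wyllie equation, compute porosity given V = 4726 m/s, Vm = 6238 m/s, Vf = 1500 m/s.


1/V - 1/Vm = 1/4726 - 1/6238 = 5.129e-05
1/Vf - 1/Vm = 1/1500 - 1/6238 = 0.00050636
phi = 5.129e-05 / 0.00050636 = 0.1013

0.1013


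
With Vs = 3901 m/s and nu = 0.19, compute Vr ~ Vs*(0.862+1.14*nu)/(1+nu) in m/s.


Numerator factor = 0.862 + 1.14*0.19 = 1.0786
Denominator = 1 + 0.19 = 1.19
Vr = 3901 * 1.0786 / 1.19 = 3535.81 m/s

3535.81


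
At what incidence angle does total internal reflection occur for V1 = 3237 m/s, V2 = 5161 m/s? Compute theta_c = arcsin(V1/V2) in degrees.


V1/V2 = 3237/5161 = 0.627204
theta_c = arcsin(0.627204) = 38.8441 degrees

38.8441


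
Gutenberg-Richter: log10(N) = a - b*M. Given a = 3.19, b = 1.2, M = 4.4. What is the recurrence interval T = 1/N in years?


log10(N) = 3.19 - 1.2*4.4 = -2.09
N = 10^-2.09 = 0.008128
T = 1/N = 1/0.008128 = 123.0269 years

123.0269


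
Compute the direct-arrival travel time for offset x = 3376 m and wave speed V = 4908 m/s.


t = x / V
= 3376 / 4908
= 0.6879 s

0.6879


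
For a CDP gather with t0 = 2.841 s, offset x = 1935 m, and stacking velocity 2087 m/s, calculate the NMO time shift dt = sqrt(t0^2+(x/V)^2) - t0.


x/Vnmo = 1935/2087 = 0.927168
(x/Vnmo)^2 = 0.859641
t0^2 = 8.071281
sqrt(8.071281 + 0.859641) = 2.988465
dt = 2.988465 - 2.841 = 0.147465

0.147465


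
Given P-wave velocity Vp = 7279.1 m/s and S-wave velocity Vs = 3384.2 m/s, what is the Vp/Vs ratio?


Vp/Vs = 7279.1 / 3384.2
= 2.1509

2.1509


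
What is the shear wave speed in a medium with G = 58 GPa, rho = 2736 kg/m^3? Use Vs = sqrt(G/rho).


Convert G to Pa: G = 58e9 Pa
Compute G/rho = 58e9 / 2736 = 21198830.4094
Vs = sqrt(21198830.4094) = 4604.22 m/s

4604.22


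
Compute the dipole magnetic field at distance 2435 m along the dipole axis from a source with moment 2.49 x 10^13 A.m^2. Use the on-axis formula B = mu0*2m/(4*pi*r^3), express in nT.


m = 2.49 x 10^13 = 24900000000000 A.m^2
2m = 49800000000000 A.m^2
r^3 = 2435^3 = 14437662875
B = (4pi*10^-7) * 49800000000000 / (4*pi * 14437662875) * 1e9
= 62580525.659509 / 181429022492.42 * 1e9
= 344931.1736 nT

344931.1736


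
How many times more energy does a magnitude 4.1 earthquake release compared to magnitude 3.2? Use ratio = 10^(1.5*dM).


M2 - M1 = 4.1 - 3.2 = 0.9
1.5 * 0.9 = 1.35
ratio = 10^1.35 = 22.39

22.39


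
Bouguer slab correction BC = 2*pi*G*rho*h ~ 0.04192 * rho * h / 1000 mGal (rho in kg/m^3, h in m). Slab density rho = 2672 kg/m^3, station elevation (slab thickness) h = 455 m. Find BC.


BC = 0.04192 * rho * h / 1000
= 0.04192 * 2672 * 455 / 1000
= 50.9647 mGal

50.9647


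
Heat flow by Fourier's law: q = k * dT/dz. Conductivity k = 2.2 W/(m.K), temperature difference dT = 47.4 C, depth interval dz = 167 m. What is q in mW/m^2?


q = k * dT / dz * 1000
= 2.2 * 47.4 / 167 * 1000
= 0.624431 * 1000
= 624.4311 mW/m^2

624.4311


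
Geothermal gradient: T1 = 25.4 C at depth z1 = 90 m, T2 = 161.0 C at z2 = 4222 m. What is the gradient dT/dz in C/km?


dT = 161.0 - 25.4 = 135.6 C
dz = 4222 - 90 = 4132 m
gradient = dT/dz * 1000 = 135.6/4132 * 1000 = 32.817 C/km

32.817


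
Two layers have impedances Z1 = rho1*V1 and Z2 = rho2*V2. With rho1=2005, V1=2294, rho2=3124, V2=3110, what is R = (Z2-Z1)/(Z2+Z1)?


Z1 = 2005 * 2294 = 4599470
Z2 = 3124 * 3110 = 9715640
R = (9715640 - 4599470) / (9715640 + 4599470) = 5116170 / 14315110 = 0.3574

0.3574


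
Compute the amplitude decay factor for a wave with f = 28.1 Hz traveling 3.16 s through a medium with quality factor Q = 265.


pi*f*t/Q = pi*28.1*3.16/265 = 1.052682
A/A0 = exp(-1.052682) = 0.349

0.349


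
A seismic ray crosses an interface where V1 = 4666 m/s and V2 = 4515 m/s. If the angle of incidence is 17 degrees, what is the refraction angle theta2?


sin(theta1) = sin(17 deg) = 0.292372
sin(theta2) = V2/V1 * sin(theta1) = 4515/4666 * 0.292372 = 0.28291
theta2 = arcsin(0.28291) = 16.434 degrees

16.434


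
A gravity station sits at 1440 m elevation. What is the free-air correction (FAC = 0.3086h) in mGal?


FAC = 0.3086 * h
= 0.3086 * 1440
= 444.384 mGal

444.384


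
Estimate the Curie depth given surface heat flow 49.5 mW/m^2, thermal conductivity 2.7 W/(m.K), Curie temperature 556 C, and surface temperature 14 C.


T_Curie - T_surf = 556 - 14 = 542 C
Convert q to W/m^2: 49.5 mW/m^2 = 0.0495 W/m^2
d = 542 * 2.7 / 0.0495 = 29563.64 m

29563.64


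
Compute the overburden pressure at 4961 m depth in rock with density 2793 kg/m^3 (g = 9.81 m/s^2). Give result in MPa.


P = rho * g * z / 1e6
= 2793 * 9.81 * 4961 / 1e6
= 135928076.13 / 1e6
= 135.9281 MPa

135.9281


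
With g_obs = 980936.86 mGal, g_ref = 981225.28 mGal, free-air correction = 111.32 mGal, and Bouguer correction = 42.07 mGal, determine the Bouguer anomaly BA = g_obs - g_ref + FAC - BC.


BA = g_obs - g_ref + FAC - BC
= 980936.86 - 981225.28 + 111.32 - 42.07
= -219.17 mGal

-219.17


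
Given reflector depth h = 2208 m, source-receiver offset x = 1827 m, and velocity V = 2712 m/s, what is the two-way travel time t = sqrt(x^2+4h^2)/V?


x^2 + 4h^2 = 1827^2 + 4*2208^2 = 3337929 + 19501056 = 22838985
sqrt(22838985) = 4779.0151
t = 4779.0151 / 2712 = 1.7622 s

1.7622


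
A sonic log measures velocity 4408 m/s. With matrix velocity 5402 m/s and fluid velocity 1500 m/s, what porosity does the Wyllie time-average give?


1/V - 1/Vm = 1/4408 - 1/5402 = 4.174e-05
1/Vf - 1/Vm = 1/1500 - 1/5402 = 0.00048155
phi = 4.174e-05 / 0.00048155 = 0.0867

0.0867


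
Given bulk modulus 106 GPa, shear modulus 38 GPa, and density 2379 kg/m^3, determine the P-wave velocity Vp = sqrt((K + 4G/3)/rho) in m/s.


First compute the effective modulus:
K + 4G/3 = 106e9 + 4*38e9/3 = 156666666666.67 Pa
Then divide by density:
156666666666.67 / 2379 = 65854000.2802 Pa/(kg/m^3)
Take the square root:
Vp = sqrt(65854000.2802) = 8115.05 m/s

8115.05


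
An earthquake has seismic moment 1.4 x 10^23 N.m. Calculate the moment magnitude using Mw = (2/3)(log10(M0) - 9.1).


log10(M0) = log10(1.4 x 10^23) = 23.1461
Mw = 2/3 * (23.1461 - 9.1)
= 2/3 * 14.0461
= 9.36

9.36


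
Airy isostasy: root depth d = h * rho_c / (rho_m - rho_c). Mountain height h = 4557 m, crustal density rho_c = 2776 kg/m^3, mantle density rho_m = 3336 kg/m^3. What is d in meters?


rho_m - rho_c = 3336 - 2776 = 560
d = 4557 * 2776 / 560
= 12650232 / 560
= 22589.7 m

22589.7


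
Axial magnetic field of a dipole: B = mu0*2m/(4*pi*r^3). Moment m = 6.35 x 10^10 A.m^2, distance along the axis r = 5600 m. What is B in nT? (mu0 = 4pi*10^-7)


m = 6.35 x 10^10 = 63500000000 A.m^2
2m = 127000000000 A.m^2
r^3 = 5600^3 = 175616000000
B = (4pi*10^-7) * 127000000000 / (4*pi * 175616000000) * 1e9
= 159592.906802 / 2206855741811.3 * 1e9
= 72.3169 nT

72.3169


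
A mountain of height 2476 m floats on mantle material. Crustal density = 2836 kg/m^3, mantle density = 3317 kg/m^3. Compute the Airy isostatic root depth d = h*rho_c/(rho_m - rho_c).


rho_m - rho_c = 3317 - 2836 = 481
d = 2476 * 2836 / 481
= 7021936 / 481
= 14598.62 m

14598.62


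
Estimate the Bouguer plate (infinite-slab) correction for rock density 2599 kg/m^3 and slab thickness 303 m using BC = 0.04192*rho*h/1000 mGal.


BC = 0.04192 * rho * h / 1000
= 0.04192 * 2599 * 303 / 1000
= 33.0119 mGal

33.0119


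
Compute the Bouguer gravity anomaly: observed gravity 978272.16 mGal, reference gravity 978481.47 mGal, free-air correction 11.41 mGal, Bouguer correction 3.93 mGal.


BA = g_obs - g_ref + FAC - BC
= 978272.16 - 978481.47 + 11.41 - 3.93
= -201.83 mGal

-201.83


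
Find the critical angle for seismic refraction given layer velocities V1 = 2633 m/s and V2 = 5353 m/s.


V1/V2 = 2633/5353 = 0.491874
theta_c = arcsin(0.491874) = 29.4638 degrees

29.4638


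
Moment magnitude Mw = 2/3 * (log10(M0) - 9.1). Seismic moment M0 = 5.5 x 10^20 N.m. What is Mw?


log10(M0) = log10(5.5 x 10^20) = 20.7404
Mw = 2/3 * (20.7404 - 9.1)
= 2/3 * 11.6404
= 7.76

7.76


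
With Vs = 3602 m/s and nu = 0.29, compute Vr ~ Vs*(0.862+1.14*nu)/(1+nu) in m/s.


Numerator factor = 0.862 + 1.14*0.29 = 1.1926
Denominator = 1 + 0.29 = 1.29
Vr = 3602 * 1.1926 / 1.29 = 3330.04 m/s

3330.04


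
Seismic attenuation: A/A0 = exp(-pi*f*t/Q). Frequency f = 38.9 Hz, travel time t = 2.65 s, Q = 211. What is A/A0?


pi*f*t/Q = pi*38.9*2.65/211 = 1.534839
A/A0 = exp(-1.534839) = 0.21549

0.21549


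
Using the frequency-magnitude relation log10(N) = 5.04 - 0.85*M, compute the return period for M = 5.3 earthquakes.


log10(N) = 5.04 - 0.85*5.3 = 0.535
N = 10^0.535 = 3.427678
T = 1/N = 1/3.427678 = 0.2917 years

0.2917


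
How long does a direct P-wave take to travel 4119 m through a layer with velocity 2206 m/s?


t = x / V
= 4119 / 2206
= 1.8672 s

1.8672


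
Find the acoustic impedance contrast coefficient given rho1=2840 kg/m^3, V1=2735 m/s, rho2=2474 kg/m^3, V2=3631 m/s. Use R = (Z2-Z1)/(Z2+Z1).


Z1 = 2840 * 2735 = 7767400
Z2 = 2474 * 3631 = 8983094
R = (8983094 - 7767400) / (8983094 + 7767400) = 1215694 / 16750494 = 0.0726

0.0726


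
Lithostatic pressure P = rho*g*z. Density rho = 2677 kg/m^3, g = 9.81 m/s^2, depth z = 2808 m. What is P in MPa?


P = rho * g * z / 1e6
= 2677 * 9.81 * 2808 / 1e6
= 73741926.96 / 1e6
= 73.7419 MPa

73.7419


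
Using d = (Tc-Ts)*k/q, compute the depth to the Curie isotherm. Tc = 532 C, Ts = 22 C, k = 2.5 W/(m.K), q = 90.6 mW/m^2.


T_Curie - T_surf = 532 - 22 = 510 C
Convert q to W/m^2: 90.6 mW/m^2 = 0.0906 W/m^2
d = 510 * 2.5 / 0.0906 = 14072.85 m

14072.85


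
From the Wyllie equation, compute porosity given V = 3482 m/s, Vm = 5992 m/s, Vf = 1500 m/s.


1/V - 1/Vm = 1/3482 - 1/5992 = 0.0001203
1/Vf - 1/Vm = 1/1500 - 1/5992 = 0.00049978
phi = 0.0001203 / 0.00049978 = 0.2407

0.2407


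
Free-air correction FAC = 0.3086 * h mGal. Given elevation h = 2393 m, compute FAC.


FAC = 0.3086 * h
= 0.3086 * 2393
= 738.4798 mGal

738.4798


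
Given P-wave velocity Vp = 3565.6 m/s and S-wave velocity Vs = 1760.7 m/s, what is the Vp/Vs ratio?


Vp/Vs = 3565.6 / 1760.7
= 2.0251

2.0251


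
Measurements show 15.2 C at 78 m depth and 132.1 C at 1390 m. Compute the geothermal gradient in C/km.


dT = 132.1 - 15.2 = 116.9 C
dz = 1390 - 78 = 1312 m
gradient = dT/dz * 1000 = 116.9/1312 * 1000 = 89.1006 C/km

89.1006


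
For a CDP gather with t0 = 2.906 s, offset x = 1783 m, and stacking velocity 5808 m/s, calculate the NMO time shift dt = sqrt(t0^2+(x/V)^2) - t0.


x/Vnmo = 1783/5808 = 0.30699
(x/Vnmo)^2 = 0.094243
t0^2 = 8.444836
sqrt(8.444836 + 0.094243) = 2.92217
dt = 2.92217 - 2.906 = 0.01617

0.01617


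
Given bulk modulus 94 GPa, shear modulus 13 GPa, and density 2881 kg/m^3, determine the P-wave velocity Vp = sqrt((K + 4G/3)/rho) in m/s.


First compute the effective modulus:
K + 4G/3 = 94e9 + 4*13e9/3 = 111333333333.33 Pa
Then divide by density:
111333333333.33 / 2881 = 38643989.3555 Pa/(kg/m^3)
Take the square root:
Vp = sqrt(38643989.3555) = 6216.43 m/s

6216.43


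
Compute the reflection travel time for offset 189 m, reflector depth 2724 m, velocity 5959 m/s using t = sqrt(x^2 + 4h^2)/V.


x^2 + 4h^2 = 189^2 + 4*2724^2 = 35721 + 29680704 = 29716425
sqrt(29716425) = 5451.2774
t = 5451.2774 / 5959 = 0.9148 s

0.9148


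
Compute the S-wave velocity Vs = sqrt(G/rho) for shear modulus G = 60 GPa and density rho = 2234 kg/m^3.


Convert G to Pa: G = 60e9 Pa
Compute G/rho = 60e9 / 2234 = 26857654.4315
Vs = sqrt(26857654.4315) = 5182.44 m/s

5182.44


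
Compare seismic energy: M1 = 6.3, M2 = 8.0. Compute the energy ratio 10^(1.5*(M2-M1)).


M2 - M1 = 8.0 - 6.3 = 1.7
1.5 * 1.7 = 2.55
ratio = 10^2.55 = 354.81

354.81


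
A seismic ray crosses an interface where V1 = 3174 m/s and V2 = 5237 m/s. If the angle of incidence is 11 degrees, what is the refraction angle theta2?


sin(theta1) = sin(11 deg) = 0.190809
sin(theta2) = V2/V1 * sin(theta1) = 5237/3174 * 0.190809 = 0.314829
theta2 = arcsin(0.314829) = 18.3505 degrees

18.3505


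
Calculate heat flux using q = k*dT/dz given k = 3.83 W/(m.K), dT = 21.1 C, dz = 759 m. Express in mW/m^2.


q = k * dT / dz * 1000
= 3.83 * 21.1 / 759 * 1000
= 0.106473 * 1000
= 106.473 mW/m^2

106.473


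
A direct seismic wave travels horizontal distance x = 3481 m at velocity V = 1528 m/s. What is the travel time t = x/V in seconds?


t = x / V
= 3481 / 1528
= 2.2781 s

2.2781


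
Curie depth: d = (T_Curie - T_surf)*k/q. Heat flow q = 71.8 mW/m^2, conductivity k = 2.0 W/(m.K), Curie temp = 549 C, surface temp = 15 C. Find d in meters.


T_Curie - T_surf = 549 - 15 = 534 C
Convert q to W/m^2: 71.8 mW/m^2 = 0.0718 W/m^2
d = 534 * 2.0 / 0.0718 = 14874.65 m

14874.65


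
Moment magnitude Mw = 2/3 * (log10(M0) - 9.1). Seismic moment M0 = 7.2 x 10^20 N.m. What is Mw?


log10(M0) = log10(7.2 x 10^20) = 20.8573
Mw = 2/3 * (20.8573 - 9.1)
= 2/3 * 11.7573
= 7.84

7.84


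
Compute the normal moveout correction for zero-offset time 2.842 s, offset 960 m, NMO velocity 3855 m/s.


x/Vnmo = 960/3855 = 0.249027
(x/Vnmo)^2 = 0.062015
t0^2 = 8.076964
sqrt(8.076964 + 0.062015) = 2.85289
dt = 2.85289 - 2.842 = 0.01089

0.01089


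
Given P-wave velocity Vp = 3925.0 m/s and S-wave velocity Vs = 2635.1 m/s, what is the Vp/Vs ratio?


Vp/Vs = 3925.0 / 2635.1
= 1.4895

1.4895


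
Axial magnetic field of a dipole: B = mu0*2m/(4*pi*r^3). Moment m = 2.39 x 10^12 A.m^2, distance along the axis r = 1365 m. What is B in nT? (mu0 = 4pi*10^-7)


m = 2.39 x 10^12 = 2390000000000 A.m^2
2m = 4780000000000 A.m^2
r^3 = 1365^3 = 2543302125
B = (4pi*10^-7) * 4780000000000 / (4*pi * 2543302125) * 1e9
= 6006725.153664 / 31960077087.04 * 1e9
= 187944.6391 nT

187944.6391


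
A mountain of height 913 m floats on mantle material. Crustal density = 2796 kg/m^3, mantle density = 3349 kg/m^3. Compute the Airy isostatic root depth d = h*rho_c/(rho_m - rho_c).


rho_m - rho_c = 3349 - 2796 = 553
d = 913 * 2796 / 553
= 2552748 / 553
= 4616.18 m

4616.18


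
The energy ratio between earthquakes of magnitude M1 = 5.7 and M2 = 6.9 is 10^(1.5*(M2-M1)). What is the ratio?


M2 - M1 = 6.9 - 5.7 = 1.2
1.5 * 1.2 = 1.8
ratio = 10^1.8 = 63.1

63.1


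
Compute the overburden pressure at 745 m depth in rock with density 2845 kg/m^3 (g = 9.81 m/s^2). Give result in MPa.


P = rho * g * z / 1e6
= 2845 * 9.81 * 745 / 1e6
= 20792540.25 / 1e6
= 20.7925 MPa

20.7925


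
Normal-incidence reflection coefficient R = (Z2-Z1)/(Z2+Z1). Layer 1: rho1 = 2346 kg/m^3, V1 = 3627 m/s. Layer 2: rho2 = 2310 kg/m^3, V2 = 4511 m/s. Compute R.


Z1 = 2346 * 3627 = 8508942
Z2 = 2310 * 4511 = 10420410
R = (10420410 - 8508942) / (10420410 + 8508942) = 1911468 / 18929352 = 0.101

0.101


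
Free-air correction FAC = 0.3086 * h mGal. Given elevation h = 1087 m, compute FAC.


FAC = 0.3086 * h
= 0.3086 * 1087
= 335.4482 mGal

335.4482


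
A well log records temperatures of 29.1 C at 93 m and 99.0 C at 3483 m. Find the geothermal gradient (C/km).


dT = 99.0 - 29.1 = 69.9 C
dz = 3483 - 93 = 3390 m
gradient = dT/dz * 1000 = 69.9/3390 * 1000 = 20.6195 C/km

20.6195


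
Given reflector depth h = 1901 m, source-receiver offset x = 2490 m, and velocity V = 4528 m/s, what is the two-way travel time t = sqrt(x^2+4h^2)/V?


x^2 + 4h^2 = 2490^2 + 4*1901^2 = 6200100 + 14455204 = 20655304
sqrt(20655304) = 4544.8107
t = 4544.8107 / 4528 = 1.0037 s

1.0037


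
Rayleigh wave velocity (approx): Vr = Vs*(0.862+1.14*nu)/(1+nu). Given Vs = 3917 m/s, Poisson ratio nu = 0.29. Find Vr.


Numerator factor = 0.862 + 1.14*0.29 = 1.1926
Denominator = 1 + 0.29 = 1.29
Vr = 3917 * 1.1926 / 1.29 = 3621.25 m/s

3621.25


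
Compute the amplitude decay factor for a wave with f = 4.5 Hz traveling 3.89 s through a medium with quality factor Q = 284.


pi*f*t/Q = pi*4.5*3.89/284 = 0.193639
A/A0 = exp(-0.193639) = 0.823955

0.823955


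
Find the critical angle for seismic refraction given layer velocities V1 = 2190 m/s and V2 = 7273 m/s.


V1/V2 = 2190/7273 = 0.301114
theta_c = arcsin(0.301114) = 17.5245 degrees

17.5245


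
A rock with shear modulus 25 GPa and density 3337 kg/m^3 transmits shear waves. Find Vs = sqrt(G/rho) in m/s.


Convert G to Pa: G = 25e9 Pa
Compute G/rho = 25e9 / 3337 = 7491759.065
Vs = sqrt(7491759.065) = 2737.11 m/s

2737.11


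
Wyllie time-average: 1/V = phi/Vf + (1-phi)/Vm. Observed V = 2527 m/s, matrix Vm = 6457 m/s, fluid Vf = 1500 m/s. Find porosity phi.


1/V - 1/Vm = 1/2527 - 1/6457 = 0.00024086
1/Vf - 1/Vm = 1/1500 - 1/6457 = 0.0005118
phi = 0.00024086 / 0.0005118 = 0.4706

0.4706


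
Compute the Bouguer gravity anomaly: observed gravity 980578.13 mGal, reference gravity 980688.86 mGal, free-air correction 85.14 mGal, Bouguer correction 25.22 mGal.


BA = g_obs - g_ref + FAC - BC
= 980578.13 - 980688.86 + 85.14 - 25.22
= -50.81 mGal

-50.81


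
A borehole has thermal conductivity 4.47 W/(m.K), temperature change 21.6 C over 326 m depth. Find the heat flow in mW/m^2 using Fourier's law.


q = k * dT / dz * 1000
= 4.47 * 21.6 / 326 * 1000
= 0.296172 * 1000
= 296.1718 mW/m^2

296.1718


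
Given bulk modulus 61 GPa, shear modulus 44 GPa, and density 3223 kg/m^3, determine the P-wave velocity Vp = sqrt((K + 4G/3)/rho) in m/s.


First compute the effective modulus:
K + 4G/3 = 61e9 + 4*44e9/3 = 119666666666.67 Pa
Then divide by density:
119666666666.67 / 3223 = 37128968.8696 Pa/(kg/m^3)
Take the square root:
Vp = sqrt(37128968.8696) = 6093.35 m/s

6093.35


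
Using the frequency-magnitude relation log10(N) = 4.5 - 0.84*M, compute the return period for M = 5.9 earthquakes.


log10(N) = 4.5 - 0.84*5.9 = -0.456
N = 10^-0.456 = 0.349945
T = 1/N = 1/0.349945 = 2.8576 years

2.8576


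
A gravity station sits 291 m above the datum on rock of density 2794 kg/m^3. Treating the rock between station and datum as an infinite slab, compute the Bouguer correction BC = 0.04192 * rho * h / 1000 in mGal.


BC = 0.04192 * rho * h / 1000
= 0.04192 * 2794 * 291 / 1000
= 34.0832 mGal

34.0832


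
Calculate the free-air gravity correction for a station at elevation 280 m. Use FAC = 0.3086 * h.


FAC = 0.3086 * h
= 0.3086 * 280
= 86.408 mGal

86.408


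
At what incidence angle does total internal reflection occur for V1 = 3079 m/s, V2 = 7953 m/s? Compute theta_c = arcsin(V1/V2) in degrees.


V1/V2 = 3079/7953 = 0.38715
theta_c = arcsin(0.38715) = 22.7772 degrees

22.7772


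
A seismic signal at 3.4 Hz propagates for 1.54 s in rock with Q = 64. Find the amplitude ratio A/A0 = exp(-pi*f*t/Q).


pi*f*t/Q = pi*3.4*1.54/64 = 0.257022
A/A0 = exp(-0.257022) = 0.773352

0.773352


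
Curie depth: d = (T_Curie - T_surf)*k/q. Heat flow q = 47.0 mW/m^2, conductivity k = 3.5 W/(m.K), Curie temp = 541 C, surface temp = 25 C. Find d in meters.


T_Curie - T_surf = 541 - 25 = 516 C
Convert q to W/m^2: 47.0 mW/m^2 = 0.047 W/m^2
d = 516 * 3.5 / 0.047 = 38425.53 m

38425.53


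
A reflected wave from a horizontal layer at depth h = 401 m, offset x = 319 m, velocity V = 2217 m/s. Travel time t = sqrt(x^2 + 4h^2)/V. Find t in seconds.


x^2 + 4h^2 = 319^2 + 4*401^2 = 101761 + 643204 = 744965
sqrt(744965) = 863.1135
t = 863.1135 / 2217 = 0.3893 s

0.3893


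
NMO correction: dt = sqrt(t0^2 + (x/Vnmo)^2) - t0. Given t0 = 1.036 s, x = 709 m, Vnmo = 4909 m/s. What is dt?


x/Vnmo = 709/4909 = 0.144429
(x/Vnmo)^2 = 0.02086
t0^2 = 1.073296
sqrt(1.073296 + 0.02086) = 1.046019
dt = 1.046019 - 1.036 = 0.010019

0.010019


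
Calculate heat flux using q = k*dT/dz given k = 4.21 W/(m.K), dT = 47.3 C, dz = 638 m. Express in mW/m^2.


q = k * dT / dz * 1000
= 4.21 * 47.3 / 638 * 1000
= 0.312121 * 1000
= 312.1207 mW/m^2

312.1207


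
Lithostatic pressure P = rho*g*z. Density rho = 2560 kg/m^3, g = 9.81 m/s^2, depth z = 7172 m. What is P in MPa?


P = rho * g * z / 1e6
= 2560 * 9.81 * 7172 / 1e6
= 180114739.2 / 1e6
= 180.1147 MPa

180.1147


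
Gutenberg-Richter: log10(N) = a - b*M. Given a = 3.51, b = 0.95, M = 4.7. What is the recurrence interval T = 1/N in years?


log10(N) = 3.51 - 0.95*4.7 = -0.955
N = 10^-0.955 = 0.110917
T = 1/N = 1/0.110917 = 9.0157 years

9.0157
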